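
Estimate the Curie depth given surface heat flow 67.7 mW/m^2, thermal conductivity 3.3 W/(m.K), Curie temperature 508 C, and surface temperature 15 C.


T_Curie - T_surf = 508 - 15 = 493 C
Convert q to W/m^2: 67.7 mW/m^2 = 0.0677 W/m^2
d = 493 * 3.3 / 0.0677 = 24031.02 m

24031.02


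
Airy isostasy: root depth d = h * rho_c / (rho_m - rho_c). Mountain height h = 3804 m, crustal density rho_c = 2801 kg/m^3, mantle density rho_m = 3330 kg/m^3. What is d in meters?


rho_m - rho_c = 3330 - 2801 = 529
d = 3804 * 2801 / 529
= 10655004 / 529
= 20141.78 m

20141.78


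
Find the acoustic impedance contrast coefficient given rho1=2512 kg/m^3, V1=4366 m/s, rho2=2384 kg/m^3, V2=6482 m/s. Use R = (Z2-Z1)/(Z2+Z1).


Z1 = 2512 * 4366 = 10967392
Z2 = 2384 * 6482 = 15453088
R = (15453088 - 10967392) / (15453088 + 10967392) = 4485696 / 26420480 = 0.1698

0.1698


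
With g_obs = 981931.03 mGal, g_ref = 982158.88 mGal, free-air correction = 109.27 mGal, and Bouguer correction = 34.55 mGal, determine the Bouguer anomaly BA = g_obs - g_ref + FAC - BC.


BA = g_obs - g_ref + FAC - BC
= 981931.03 - 982158.88 + 109.27 - 34.55
= -153.13 mGal

-153.13


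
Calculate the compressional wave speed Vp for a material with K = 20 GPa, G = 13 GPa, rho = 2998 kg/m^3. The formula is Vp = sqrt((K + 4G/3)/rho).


First compute the effective modulus:
K + 4G/3 = 20e9 + 4*13e9/3 = 37333333333.33 Pa
Then divide by density:
37333333333.33 / 2998 = 12452746.2753 Pa/(kg/m^3)
Take the square root:
Vp = sqrt(12452746.2753) = 3528.84 m/s

3528.84


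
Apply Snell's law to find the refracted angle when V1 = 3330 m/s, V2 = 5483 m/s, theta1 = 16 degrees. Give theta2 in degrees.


sin(theta1) = sin(16 deg) = 0.275637
sin(theta2) = V2/V1 * sin(theta1) = 5483/3330 * 0.275637 = 0.45385
theta2 = arcsin(0.45385) = 26.9909 degrees

26.9909


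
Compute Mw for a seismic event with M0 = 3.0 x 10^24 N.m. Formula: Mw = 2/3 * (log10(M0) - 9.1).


log10(M0) = log10(3.0 x 10^24) = 24.4771
Mw = 2/3 * (24.4771 - 9.1)
= 2/3 * 15.3771
= 10.25

10.25


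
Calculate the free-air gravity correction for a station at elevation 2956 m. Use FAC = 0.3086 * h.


FAC = 0.3086 * h
= 0.3086 * 2956
= 912.2216 mGal

912.2216


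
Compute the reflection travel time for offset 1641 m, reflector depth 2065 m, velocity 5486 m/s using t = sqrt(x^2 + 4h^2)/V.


x^2 + 4h^2 = 1641^2 + 4*2065^2 = 2692881 + 17056900 = 19749781
sqrt(19749781) = 4444.0726
t = 4444.0726 / 5486 = 0.8101 s

0.8101


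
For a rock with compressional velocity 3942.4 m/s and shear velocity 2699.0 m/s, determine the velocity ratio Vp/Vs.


Vp/Vs = 3942.4 / 2699.0
= 1.4607

1.4607


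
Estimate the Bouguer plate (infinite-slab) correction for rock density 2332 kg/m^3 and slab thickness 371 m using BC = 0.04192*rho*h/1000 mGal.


BC = 0.04192 * rho * h / 1000
= 0.04192 * 2332 * 371 / 1000
= 36.268 mGal

36.268


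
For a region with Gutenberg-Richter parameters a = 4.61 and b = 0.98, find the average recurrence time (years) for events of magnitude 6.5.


log10(N) = 4.61 - 0.98*6.5 = -1.76
N = 10^-1.76 = 0.017378
T = 1/N = 1/0.017378 = 57.544 years

57.544


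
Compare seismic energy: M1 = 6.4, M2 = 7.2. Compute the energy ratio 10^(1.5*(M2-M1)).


M2 - M1 = 7.2 - 6.4 = 0.8
1.5 * 0.8 = 1.2
ratio = 10^1.2 = 15.85

15.85


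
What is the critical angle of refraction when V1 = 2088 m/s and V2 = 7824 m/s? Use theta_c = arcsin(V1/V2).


V1/V2 = 2088/7824 = 0.266871
theta_c = arcsin(0.266871) = 15.4782 degrees

15.4782


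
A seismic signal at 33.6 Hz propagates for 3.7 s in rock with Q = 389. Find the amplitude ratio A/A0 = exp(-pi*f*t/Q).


pi*f*t/Q = pi*33.6*3.7/389 = 1.004017
A/A0 = exp(-1.004017) = 0.366404

0.366404


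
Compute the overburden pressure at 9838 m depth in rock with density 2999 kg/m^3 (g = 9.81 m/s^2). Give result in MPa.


P = rho * g * z / 1e6
= 2999 * 9.81 * 9838 / 1e6
= 289435829.22 / 1e6
= 289.4358 MPa

289.4358


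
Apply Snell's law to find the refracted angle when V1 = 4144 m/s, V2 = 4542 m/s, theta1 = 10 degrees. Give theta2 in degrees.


sin(theta1) = sin(10 deg) = 0.173648
sin(theta2) = V2/V1 * sin(theta1) = 4542/4144 * 0.173648 = 0.190326
theta2 = arcsin(0.190326) = 10.9718 degrees

10.9718


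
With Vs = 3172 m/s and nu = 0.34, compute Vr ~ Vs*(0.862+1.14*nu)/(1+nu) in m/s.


Numerator factor = 0.862 + 1.14*0.34 = 1.2496
Denominator = 1 + 0.34 = 1.34
Vr = 3172 * 1.2496 / 1.34 = 2958.01 m/s

2958.01


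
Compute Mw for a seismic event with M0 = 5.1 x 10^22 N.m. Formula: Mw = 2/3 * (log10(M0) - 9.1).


log10(M0) = log10(5.1 x 10^22) = 22.7076
Mw = 2/3 * (22.7076 - 9.1)
= 2/3 * 13.6076
= 9.07

9.07


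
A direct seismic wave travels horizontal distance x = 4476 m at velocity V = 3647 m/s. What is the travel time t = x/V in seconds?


t = x / V
= 4476 / 3647
= 1.2273 s

1.2273


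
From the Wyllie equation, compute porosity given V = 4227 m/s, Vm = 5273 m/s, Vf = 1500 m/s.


1/V - 1/Vm = 1/4227 - 1/5273 = 4.693e-05
1/Vf - 1/Vm = 1/1500 - 1/5273 = 0.00047702
phi = 4.693e-05 / 0.00047702 = 0.0984

0.0984


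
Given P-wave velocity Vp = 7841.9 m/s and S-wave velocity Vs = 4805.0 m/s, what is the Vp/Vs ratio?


Vp/Vs = 7841.9 / 4805.0
= 1.632

1.632


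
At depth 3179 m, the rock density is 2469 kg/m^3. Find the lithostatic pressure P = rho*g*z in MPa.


P = rho * g * z / 1e6
= 2469 * 9.81 * 3179 / 1e6
= 76998209.31 / 1e6
= 76.9982 MPa

76.9982


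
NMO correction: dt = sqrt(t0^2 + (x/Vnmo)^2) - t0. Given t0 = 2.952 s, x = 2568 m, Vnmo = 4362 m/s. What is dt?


x/Vnmo = 2568/4362 = 0.588721
(x/Vnmo)^2 = 0.346592
t0^2 = 8.714304
sqrt(8.714304 + 0.346592) = 3.010132
dt = 3.010132 - 2.952 = 0.058132

0.058132


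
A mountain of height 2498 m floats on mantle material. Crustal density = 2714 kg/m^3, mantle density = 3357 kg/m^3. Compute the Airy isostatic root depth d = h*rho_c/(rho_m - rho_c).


rho_m - rho_c = 3357 - 2714 = 643
d = 2498 * 2714 / 643
= 6779572 / 643
= 10543.66 m

10543.66


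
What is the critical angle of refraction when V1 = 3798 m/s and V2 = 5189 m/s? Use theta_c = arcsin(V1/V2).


V1/V2 = 3798/5189 = 0.731933
theta_c = arcsin(0.731933) = 47.0487 degrees

47.0487


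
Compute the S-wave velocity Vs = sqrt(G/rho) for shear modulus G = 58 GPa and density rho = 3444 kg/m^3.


Convert G to Pa: G = 58e9 Pa
Compute G/rho = 58e9 / 3444 = 16840882.6945
Vs = sqrt(16840882.6945) = 4103.76 m/s

4103.76


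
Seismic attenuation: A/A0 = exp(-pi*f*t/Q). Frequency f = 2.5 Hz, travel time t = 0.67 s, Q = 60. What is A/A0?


pi*f*t/Q = pi*2.5*0.67/60 = 0.087703
A/A0 = exp(-0.087703) = 0.916033

0.916033


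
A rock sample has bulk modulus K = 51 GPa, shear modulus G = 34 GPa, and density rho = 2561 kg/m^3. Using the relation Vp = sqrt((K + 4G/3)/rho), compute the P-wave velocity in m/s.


First compute the effective modulus:
K + 4G/3 = 51e9 + 4*34e9/3 = 96333333333.33 Pa
Then divide by density:
96333333333.33 / 2561 = 37615514.7729 Pa/(kg/m^3)
Take the square root:
Vp = sqrt(37615514.7729) = 6133.15 m/s

6133.15


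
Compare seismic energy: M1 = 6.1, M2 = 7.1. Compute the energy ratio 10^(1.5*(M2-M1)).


M2 - M1 = 7.1 - 6.1 = 1.0
1.5 * 1.0 = 1.5
ratio = 10^1.5 = 31.62

31.62


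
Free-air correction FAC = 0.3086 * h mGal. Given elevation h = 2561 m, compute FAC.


FAC = 0.3086 * h
= 0.3086 * 2561
= 790.3246 mGal

790.3246


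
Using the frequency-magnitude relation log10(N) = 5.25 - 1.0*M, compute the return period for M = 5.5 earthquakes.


log10(N) = 5.25 - 1.0*5.5 = -0.25
N = 10^-0.25 = 0.562341
T = 1/N = 1/0.562341 = 1.7783 years

1.7783


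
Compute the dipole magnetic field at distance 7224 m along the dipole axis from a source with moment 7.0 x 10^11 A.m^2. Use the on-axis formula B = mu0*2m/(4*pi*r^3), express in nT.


m = 7.0 x 10^11 = 700000000000 A.m^2
2m = 1400000000000 A.m^2
r^3 = 7224^3 = 376992935424
B = (4pi*10^-7) * 1400000000000 / (4*pi * 376992935424) * 1e9
= 1759291.88601 / 4737432945533.16 * 1e9
= 371.3597 nT

371.3597


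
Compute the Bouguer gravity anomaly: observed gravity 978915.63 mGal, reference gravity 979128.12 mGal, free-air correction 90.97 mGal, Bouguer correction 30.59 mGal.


BA = g_obs - g_ref + FAC - BC
= 978915.63 - 979128.12 + 90.97 - 30.59
= -152.11 mGal

-152.11


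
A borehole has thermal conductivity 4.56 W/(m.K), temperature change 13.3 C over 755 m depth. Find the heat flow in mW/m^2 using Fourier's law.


q = k * dT / dz * 1000
= 4.56 * 13.3 / 755 * 1000
= 0.080328 * 1000
= 80.3285 mW/m^2

80.3285


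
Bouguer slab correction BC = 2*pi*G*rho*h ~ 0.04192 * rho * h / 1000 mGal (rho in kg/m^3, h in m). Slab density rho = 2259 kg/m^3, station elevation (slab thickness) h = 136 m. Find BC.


BC = 0.04192 * rho * h / 1000
= 0.04192 * 2259 * 136 / 1000
= 12.8788 mGal

12.8788


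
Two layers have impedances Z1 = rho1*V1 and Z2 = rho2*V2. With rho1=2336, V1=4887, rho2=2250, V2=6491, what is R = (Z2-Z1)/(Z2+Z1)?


Z1 = 2336 * 4887 = 11416032
Z2 = 2250 * 6491 = 14604750
R = (14604750 - 11416032) / (14604750 + 11416032) = 3188718 / 26020782 = 0.1225

0.1225


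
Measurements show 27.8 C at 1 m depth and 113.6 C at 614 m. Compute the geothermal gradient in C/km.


dT = 113.6 - 27.8 = 85.8 C
dz = 614 - 1 = 613 m
gradient = dT/dz * 1000 = 85.8/613 * 1000 = 139.9674 C/km

139.9674


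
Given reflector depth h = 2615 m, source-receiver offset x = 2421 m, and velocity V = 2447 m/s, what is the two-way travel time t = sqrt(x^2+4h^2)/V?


x^2 + 4h^2 = 2421^2 + 4*2615^2 = 5861241 + 27352900 = 33214141
sqrt(33214141) = 5763.1711
t = 5763.1711 / 2447 = 2.3552 s

2.3552


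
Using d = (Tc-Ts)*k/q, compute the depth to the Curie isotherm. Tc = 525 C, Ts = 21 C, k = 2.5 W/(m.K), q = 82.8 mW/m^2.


T_Curie - T_surf = 525 - 21 = 504 C
Convert q to W/m^2: 82.8 mW/m^2 = 0.0828 W/m^2
d = 504 * 2.5 / 0.0828 = 15217.39 m

15217.39


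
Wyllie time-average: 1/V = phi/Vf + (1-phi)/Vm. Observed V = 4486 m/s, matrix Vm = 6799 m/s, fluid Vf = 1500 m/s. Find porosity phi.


1/V - 1/Vm = 1/4486 - 1/6799 = 7.584e-05
1/Vf - 1/Vm = 1/1500 - 1/6799 = 0.00051959
phi = 7.584e-05 / 0.00051959 = 0.146

0.146


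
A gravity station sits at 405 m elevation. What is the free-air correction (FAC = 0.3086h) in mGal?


FAC = 0.3086 * h
= 0.3086 * 405
= 124.983 mGal

124.983


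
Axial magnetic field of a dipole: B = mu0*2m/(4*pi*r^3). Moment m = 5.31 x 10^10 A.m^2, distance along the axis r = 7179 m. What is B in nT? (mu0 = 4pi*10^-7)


m = 5.31 x 10^10 = 53100000000 A.m^2
2m = 106200000000 A.m^2
r^3 = 7179^3 = 369991596339
B = (4pi*10^-7) * 106200000000 / (4*pi * 369991596339) * 1e9
= 133454.855924 / 4649451523794.25 * 1e9
= 28.7034 nT

28.7034


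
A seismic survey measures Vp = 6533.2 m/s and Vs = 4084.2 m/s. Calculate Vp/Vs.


Vp/Vs = 6533.2 / 4084.2
= 1.5996

1.5996


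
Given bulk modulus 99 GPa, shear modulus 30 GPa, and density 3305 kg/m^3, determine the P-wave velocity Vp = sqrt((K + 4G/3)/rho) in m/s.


First compute the effective modulus:
K + 4G/3 = 99e9 + 4*30e9/3 = 139000000000.0 Pa
Then divide by density:
139000000000.0 / 3305 = 42057488.6536 Pa/(kg/m^3)
Take the square root:
Vp = sqrt(42057488.6536) = 6485.17 m/s

6485.17


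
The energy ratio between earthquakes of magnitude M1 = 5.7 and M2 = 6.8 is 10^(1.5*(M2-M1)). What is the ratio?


M2 - M1 = 6.8 - 5.7 = 1.1
1.5 * 1.1 = 1.65
ratio = 10^1.65 = 44.67

44.67


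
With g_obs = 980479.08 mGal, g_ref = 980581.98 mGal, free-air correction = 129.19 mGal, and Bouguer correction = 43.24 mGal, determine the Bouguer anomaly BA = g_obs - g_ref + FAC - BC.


BA = g_obs - g_ref + FAC - BC
= 980479.08 - 980581.98 + 129.19 - 43.24
= -16.95 mGal

-16.95


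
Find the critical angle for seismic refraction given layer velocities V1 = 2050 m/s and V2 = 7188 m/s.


V1/V2 = 2050/7188 = 0.285198
theta_c = arcsin(0.285198) = 16.5707 degrees

16.5707


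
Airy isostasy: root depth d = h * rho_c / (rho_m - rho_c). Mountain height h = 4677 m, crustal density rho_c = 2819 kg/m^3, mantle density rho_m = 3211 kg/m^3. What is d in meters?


rho_m - rho_c = 3211 - 2819 = 392
d = 4677 * 2819 / 392
= 13184463 / 392
= 33633.83 m

33633.83


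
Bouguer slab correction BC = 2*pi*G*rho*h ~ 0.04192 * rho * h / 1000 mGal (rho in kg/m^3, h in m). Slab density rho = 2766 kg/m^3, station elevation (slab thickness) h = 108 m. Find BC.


BC = 0.04192 * rho * h / 1000
= 0.04192 * 2766 * 108 / 1000
= 12.5227 mGal

12.5227


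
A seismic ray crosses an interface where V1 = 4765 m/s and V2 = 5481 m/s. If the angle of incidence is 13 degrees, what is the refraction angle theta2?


sin(theta1) = sin(13 deg) = 0.224951
sin(theta2) = V2/V1 * sin(theta1) = 5481/4765 * 0.224951 = 0.258753
theta2 = arcsin(0.258753) = 14.9961 degrees

14.9961


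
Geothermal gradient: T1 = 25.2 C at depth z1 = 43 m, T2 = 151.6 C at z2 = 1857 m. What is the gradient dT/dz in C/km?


dT = 151.6 - 25.2 = 126.4 C
dz = 1857 - 43 = 1814 m
gradient = dT/dz * 1000 = 126.4/1814 * 1000 = 69.6803 C/km

69.6803


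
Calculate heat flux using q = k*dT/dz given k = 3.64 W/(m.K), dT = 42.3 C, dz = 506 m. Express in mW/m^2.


q = k * dT / dz * 1000
= 3.64 * 42.3 / 506 * 1000
= 0.304292 * 1000
= 304.2925 mW/m^2

304.2925


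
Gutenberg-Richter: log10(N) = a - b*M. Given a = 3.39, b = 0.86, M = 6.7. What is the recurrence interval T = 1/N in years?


log10(N) = 3.39 - 0.86*6.7 = -2.372
N = 10^-2.372 = 0.004246
T = 1/N = 1/0.004246 = 235.5049 years

235.5049


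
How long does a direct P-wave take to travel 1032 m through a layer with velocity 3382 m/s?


t = x / V
= 1032 / 3382
= 0.3051 s

0.3051


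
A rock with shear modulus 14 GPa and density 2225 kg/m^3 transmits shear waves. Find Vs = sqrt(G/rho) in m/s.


Convert G to Pa: G = 14e9 Pa
Compute G/rho = 14e9 / 2225 = 6292134.8315
Vs = sqrt(6292134.8315) = 2508.41 m/s

2508.41


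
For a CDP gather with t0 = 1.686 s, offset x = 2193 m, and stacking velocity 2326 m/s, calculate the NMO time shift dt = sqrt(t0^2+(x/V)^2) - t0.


x/Vnmo = 2193/2326 = 0.94282
(x/Vnmo)^2 = 0.88891
t0^2 = 2.842596
sqrt(2.842596 + 0.88891) = 1.931711
dt = 1.931711 - 1.686 = 0.245711

0.245711


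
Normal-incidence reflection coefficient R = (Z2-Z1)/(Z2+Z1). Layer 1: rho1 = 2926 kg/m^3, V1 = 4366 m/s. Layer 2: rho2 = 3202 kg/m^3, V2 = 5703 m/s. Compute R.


Z1 = 2926 * 4366 = 12774916
Z2 = 3202 * 5703 = 18261006
R = (18261006 - 12774916) / (18261006 + 12774916) = 5486090 / 31035922 = 0.1768

0.1768


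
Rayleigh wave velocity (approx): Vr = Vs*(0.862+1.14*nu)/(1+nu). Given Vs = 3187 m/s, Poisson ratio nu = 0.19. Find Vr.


Numerator factor = 0.862 + 1.14*0.19 = 1.0786
Denominator = 1 + 0.19 = 1.19
Vr = 3187 * 1.0786 / 1.19 = 2888.65 m/s

2888.65


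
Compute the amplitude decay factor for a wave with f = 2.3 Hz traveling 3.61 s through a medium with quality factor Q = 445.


pi*f*t/Q = pi*2.3*3.61/445 = 0.058617
A/A0 = exp(-0.058617) = 0.943068

0.943068


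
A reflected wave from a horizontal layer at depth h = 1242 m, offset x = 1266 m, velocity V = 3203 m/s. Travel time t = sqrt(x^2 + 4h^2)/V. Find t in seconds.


x^2 + 4h^2 = 1266^2 + 4*1242^2 = 1602756 + 6170256 = 7773012
sqrt(7773012) = 2788.0122
t = 2788.0122 / 3203 = 0.8704 s

0.8704


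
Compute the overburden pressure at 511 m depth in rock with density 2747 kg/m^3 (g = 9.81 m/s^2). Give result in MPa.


P = rho * g * z / 1e6
= 2747 * 9.81 * 511 / 1e6
= 13770463.77 / 1e6
= 13.7705 MPa

13.7705


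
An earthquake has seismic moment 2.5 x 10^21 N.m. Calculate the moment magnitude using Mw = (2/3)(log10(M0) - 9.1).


log10(M0) = log10(2.5 x 10^21) = 21.3979
Mw = 2/3 * (21.3979 - 9.1)
= 2/3 * 12.2979
= 8.2

8.2


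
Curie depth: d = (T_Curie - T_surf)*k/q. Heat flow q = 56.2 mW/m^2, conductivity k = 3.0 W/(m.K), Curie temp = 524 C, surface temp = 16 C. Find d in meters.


T_Curie - T_surf = 524 - 16 = 508 C
Convert q to W/m^2: 56.2 mW/m^2 = 0.0562 W/m^2
d = 508 * 3.0 / 0.0562 = 27117.44 m

27117.44


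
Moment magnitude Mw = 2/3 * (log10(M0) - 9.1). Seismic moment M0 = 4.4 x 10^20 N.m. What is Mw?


log10(M0) = log10(4.4 x 10^20) = 20.6435
Mw = 2/3 * (20.6435 - 9.1)
= 2/3 * 11.5435
= 7.7

7.7


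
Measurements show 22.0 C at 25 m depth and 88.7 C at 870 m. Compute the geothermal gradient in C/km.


dT = 88.7 - 22.0 = 66.7 C
dz = 870 - 25 = 845 m
gradient = dT/dz * 1000 = 66.7/845 * 1000 = 78.9349 C/km

78.9349


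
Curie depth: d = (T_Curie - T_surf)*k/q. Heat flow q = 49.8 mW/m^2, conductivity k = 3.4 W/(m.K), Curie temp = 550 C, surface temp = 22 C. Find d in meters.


T_Curie - T_surf = 550 - 22 = 528 C
Convert q to W/m^2: 49.8 mW/m^2 = 0.0498 W/m^2
d = 528 * 3.4 / 0.0498 = 36048.19 m

36048.19


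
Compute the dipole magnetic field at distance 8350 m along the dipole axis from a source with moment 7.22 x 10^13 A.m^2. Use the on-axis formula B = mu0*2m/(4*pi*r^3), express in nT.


m = 7.22 x 10^13 = 72200000000000 A.m^2
2m = 144400000000000 A.m^2
r^3 = 8350^3 = 582182875000
B = (4pi*10^-7) * 144400000000000 / (4*pi * 582182875000) * 1e9
= 181458391.671346 / 7315925772583.14 * 1e9
= 24803.2029 nT

24803.2029


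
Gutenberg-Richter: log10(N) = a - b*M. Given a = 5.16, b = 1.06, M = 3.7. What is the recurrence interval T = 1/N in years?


log10(N) = 5.16 - 1.06*3.7 = 1.238
N = 10^1.238 = 17.298164
T = 1/N = 1/17.298164 = 0.0578 years

0.0578


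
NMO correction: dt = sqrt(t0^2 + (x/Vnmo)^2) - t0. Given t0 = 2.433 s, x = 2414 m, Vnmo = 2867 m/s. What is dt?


x/Vnmo = 2414/2867 = 0.841995
(x/Vnmo)^2 = 0.708956
t0^2 = 5.919489
sqrt(5.919489 + 0.708956) = 2.574577
dt = 2.574577 - 2.433 = 0.141577

0.141577


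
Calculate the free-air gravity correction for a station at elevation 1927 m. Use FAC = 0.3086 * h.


FAC = 0.3086 * h
= 0.3086 * 1927
= 594.6722 mGal

594.6722


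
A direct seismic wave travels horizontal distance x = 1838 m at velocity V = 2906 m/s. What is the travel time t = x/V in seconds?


t = x / V
= 1838 / 2906
= 0.6325 s

0.6325


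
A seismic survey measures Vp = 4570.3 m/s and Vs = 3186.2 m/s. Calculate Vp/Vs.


Vp/Vs = 4570.3 / 3186.2
= 1.4344

1.4344


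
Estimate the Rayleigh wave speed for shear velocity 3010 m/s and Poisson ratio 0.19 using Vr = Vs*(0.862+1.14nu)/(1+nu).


Numerator factor = 0.862 + 1.14*0.19 = 1.0786
Denominator = 1 + 0.19 = 1.19
Vr = 3010 * 1.0786 / 1.19 = 2728.22 m/s

2728.22


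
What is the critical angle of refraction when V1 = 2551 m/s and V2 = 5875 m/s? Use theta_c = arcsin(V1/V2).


V1/V2 = 2551/5875 = 0.434213
theta_c = arcsin(0.434213) = 25.7352 degrees

25.7352


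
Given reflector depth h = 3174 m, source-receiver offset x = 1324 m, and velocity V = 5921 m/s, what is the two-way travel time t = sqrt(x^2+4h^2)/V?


x^2 + 4h^2 = 1324^2 + 4*3174^2 = 1752976 + 40297104 = 42050080
sqrt(42050080) = 6484.6033
t = 6484.6033 / 5921 = 1.0952 s

1.0952


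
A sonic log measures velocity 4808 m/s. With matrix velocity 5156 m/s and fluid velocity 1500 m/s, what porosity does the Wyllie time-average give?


1/V - 1/Vm = 1/4808 - 1/5156 = 1.404e-05
1/Vf - 1/Vm = 1/1500 - 1/5156 = 0.00047272
phi = 1.404e-05 / 0.00047272 = 0.0297

0.0297


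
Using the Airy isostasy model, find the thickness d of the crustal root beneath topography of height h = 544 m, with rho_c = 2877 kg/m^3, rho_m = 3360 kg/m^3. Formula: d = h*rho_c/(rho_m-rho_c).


rho_m - rho_c = 3360 - 2877 = 483
d = 544 * 2877 / 483
= 1565088 / 483
= 3240.35 m

3240.35


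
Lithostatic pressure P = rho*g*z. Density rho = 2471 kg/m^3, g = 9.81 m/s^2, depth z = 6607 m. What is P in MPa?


P = rho * g * z / 1e6
= 2471 * 9.81 * 6607 / 1e6
= 160157049.57 / 1e6
= 160.157 MPa

160.157


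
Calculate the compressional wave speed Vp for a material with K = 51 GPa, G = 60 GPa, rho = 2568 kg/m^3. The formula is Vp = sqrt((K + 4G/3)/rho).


First compute the effective modulus:
K + 4G/3 = 51e9 + 4*60e9/3 = 131000000000.0 Pa
Then divide by density:
131000000000.0 / 2568 = 51012461.0592 Pa/(kg/m^3)
Take the square root:
Vp = sqrt(51012461.0592) = 7142.3 m/s

7142.3


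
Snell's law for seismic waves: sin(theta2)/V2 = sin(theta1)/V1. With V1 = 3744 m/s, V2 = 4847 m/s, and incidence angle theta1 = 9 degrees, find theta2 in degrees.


sin(theta1) = sin(9 deg) = 0.156434
sin(theta2) = V2/V1 * sin(theta1) = 4847/3744 * 0.156434 = 0.202521
theta2 = arcsin(0.202521) = 11.6844 degrees

11.6844


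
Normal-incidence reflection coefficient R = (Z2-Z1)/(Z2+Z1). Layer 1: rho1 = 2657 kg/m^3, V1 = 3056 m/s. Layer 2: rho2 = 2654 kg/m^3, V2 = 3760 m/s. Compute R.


Z1 = 2657 * 3056 = 8119792
Z2 = 2654 * 3760 = 9979040
R = (9979040 - 8119792) / (9979040 + 8119792) = 1859248 / 18098832 = 0.1027

0.1027


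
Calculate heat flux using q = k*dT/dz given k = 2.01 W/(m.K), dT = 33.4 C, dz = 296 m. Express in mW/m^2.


q = k * dT / dz * 1000
= 2.01 * 33.4 / 296 * 1000
= 0.226804 * 1000
= 226.8041 mW/m^2

226.8041


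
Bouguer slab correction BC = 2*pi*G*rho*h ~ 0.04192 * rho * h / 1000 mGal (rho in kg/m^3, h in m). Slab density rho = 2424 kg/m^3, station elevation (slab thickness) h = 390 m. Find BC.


BC = 0.04192 * rho * h / 1000
= 0.04192 * 2424 * 390 / 1000
= 39.6295 mGal

39.6295


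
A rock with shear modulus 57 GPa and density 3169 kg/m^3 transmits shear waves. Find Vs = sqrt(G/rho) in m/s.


Convert G to Pa: G = 57e9 Pa
Compute G/rho = 57e9 / 3169 = 17986746.6078
Vs = sqrt(17986746.6078) = 4241.08 m/s

4241.08


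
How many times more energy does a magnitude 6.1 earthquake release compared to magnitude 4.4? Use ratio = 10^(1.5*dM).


M2 - M1 = 6.1 - 4.4 = 1.7
1.5 * 1.7 = 2.55
ratio = 10^2.55 = 354.81

354.81


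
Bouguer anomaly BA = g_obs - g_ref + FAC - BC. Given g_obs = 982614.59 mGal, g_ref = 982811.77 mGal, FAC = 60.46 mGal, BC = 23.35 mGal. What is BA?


BA = g_obs - g_ref + FAC - BC
= 982614.59 - 982811.77 + 60.46 - 23.35
= -160.07 mGal

-160.07


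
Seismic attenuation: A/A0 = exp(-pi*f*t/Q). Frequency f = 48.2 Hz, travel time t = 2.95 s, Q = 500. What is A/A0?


pi*f*t/Q = pi*48.2*2.95/500 = 0.893406
A/A0 = exp(-0.893406) = 0.409259

0.409259


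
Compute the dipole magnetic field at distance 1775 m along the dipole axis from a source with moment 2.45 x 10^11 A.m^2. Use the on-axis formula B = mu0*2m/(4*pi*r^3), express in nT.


m = 2.45 x 10^11 = 245000000000 A.m^2
2m = 490000000000 A.m^2
r^3 = 1775^3 = 5592359375
B = (4pi*10^-7) * 490000000000 / (4*pi * 5592359375) * 1e9
= 615752.160104 / 70275660514.94 * 1e9
= 8761.9548 nT

8761.9548


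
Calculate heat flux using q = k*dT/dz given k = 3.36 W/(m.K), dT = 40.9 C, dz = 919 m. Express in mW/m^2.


q = k * dT / dz * 1000
= 3.36 * 40.9 / 919 * 1000
= 0.149536 * 1000
= 149.5365 mW/m^2

149.5365


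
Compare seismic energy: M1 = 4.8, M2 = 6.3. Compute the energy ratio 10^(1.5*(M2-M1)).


M2 - M1 = 6.3 - 4.8 = 1.5
1.5 * 1.5 = 2.25
ratio = 10^2.25 = 177.83

177.83


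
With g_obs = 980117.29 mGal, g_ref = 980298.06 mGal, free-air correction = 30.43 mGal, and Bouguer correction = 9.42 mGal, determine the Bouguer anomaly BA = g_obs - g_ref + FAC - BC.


BA = g_obs - g_ref + FAC - BC
= 980117.29 - 980298.06 + 30.43 - 9.42
= -159.76 mGal

-159.76


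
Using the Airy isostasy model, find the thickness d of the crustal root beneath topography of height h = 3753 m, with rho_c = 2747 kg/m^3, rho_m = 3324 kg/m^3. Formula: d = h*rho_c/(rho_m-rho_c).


rho_m - rho_c = 3324 - 2747 = 577
d = 3753 * 2747 / 577
= 10309491 / 577
= 17867.4 m

17867.4


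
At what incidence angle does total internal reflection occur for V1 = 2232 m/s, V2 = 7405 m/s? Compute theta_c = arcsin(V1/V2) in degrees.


V1/V2 = 2232/7405 = 0.301418
theta_c = arcsin(0.301418) = 17.5428 degrees

17.5428


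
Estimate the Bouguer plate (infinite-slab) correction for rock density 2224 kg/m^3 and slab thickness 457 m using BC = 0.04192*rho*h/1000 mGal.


BC = 0.04192 * rho * h / 1000
= 0.04192 * 2224 * 457 / 1000
= 42.6061 mGal

42.6061


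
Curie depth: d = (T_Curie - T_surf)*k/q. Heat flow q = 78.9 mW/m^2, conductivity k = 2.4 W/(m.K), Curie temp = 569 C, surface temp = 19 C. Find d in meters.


T_Curie - T_surf = 569 - 19 = 550 C
Convert q to W/m^2: 78.9 mW/m^2 = 0.0789 W/m^2
d = 550 * 2.4 / 0.0789 = 16730.04 m

16730.04


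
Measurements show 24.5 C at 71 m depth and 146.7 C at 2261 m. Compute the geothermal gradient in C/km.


dT = 146.7 - 24.5 = 122.2 C
dz = 2261 - 71 = 2190 m
gradient = dT/dz * 1000 = 122.2/2190 * 1000 = 55.7991 C/km

55.7991


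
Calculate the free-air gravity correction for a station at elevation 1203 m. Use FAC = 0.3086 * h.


FAC = 0.3086 * h
= 0.3086 * 1203
= 371.2458 mGal

371.2458


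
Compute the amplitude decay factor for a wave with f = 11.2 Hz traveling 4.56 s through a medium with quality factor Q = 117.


pi*f*t/Q = pi*11.2*4.56/117 = 1.371345
A/A0 = exp(-1.371345) = 0.253765

0.253765


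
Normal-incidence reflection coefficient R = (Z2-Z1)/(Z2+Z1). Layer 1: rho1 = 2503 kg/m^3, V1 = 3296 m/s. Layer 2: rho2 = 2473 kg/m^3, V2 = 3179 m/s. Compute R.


Z1 = 2503 * 3296 = 8249888
Z2 = 2473 * 3179 = 7861667
R = (7861667 - 8249888) / (7861667 + 8249888) = -388221 / 16111555 = -0.0241

-0.0241


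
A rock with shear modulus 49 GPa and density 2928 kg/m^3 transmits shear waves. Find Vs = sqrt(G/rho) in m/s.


Convert G to Pa: G = 49e9 Pa
Compute G/rho = 49e9 / 2928 = 16734972.6776
Vs = sqrt(16734972.6776) = 4090.84 m/s

4090.84


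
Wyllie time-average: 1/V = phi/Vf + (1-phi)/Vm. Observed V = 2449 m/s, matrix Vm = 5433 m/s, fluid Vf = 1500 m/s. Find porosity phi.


1/V - 1/Vm = 1/2449 - 1/5433 = 0.00022427
1/Vf - 1/Vm = 1/1500 - 1/5433 = 0.00048261
phi = 0.00022427 / 0.00048261 = 0.4647

0.4647


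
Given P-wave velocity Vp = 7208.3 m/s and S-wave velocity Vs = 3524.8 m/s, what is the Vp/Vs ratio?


Vp/Vs = 7208.3 / 3524.8
= 2.045

2.045


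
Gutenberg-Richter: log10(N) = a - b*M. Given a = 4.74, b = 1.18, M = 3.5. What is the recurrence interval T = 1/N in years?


log10(N) = 4.74 - 1.18*3.5 = 0.61
N = 10^0.61 = 4.073803
T = 1/N = 1/4.073803 = 0.2455 years

0.2455


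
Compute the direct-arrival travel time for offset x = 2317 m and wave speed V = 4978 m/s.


t = x / V
= 2317 / 4978
= 0.4654 s

0.4654


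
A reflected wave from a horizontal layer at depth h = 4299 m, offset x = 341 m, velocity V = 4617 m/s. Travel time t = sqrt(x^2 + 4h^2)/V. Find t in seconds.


x^2 + 4h^2 = 341^2 + 4*4299^2 = 116281 + 73925604 = 74041885
sqrt(74041885) = 8604.7594
t = 8604.7594 / 4617 = 1.8637 s

1.8637


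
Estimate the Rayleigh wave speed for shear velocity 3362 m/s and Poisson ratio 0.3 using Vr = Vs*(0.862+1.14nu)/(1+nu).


Numerator factor = 0.862 + 1.14*0.3 = 1.204
Denominator = 1 + 0.3 = 1.3
Vr = 3362 * 1.204 / 1.3 = 3113.73 m/s

3113.73


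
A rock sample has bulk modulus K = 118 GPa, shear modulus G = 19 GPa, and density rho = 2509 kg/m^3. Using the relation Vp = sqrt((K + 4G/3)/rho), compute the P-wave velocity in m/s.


First compute the effective modulus:
K + 4G/3 = 118e9 + 4*19e9/3 = 143333333333.33 Pa
Then divide by density:
143333333333.33 / 2509 = 57127673.708 Pa/(kg/m^3)
Take the square root:
Vp = sqrt(57127673.708) = 7558.29 m/s

7558.29


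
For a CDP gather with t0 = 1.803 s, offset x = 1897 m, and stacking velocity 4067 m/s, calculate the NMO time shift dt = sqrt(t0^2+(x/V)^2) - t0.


x/Vnmo = 1897/4067 = 0.466437
(x/Vnmo)^2 = 0.217564
t0^2 = 3.250809
sqrt(3.250809 + 0.217564) = 1.862357
dt = 1.862357 - 1.803 = 0.059357

0.059357


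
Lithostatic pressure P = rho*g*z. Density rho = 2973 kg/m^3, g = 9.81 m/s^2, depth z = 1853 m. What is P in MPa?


P = rho * g * z / 1e6
= 2973 * 9.81 * 1853 / 1e6
= 54042985.89 / 1e6
= 54.043 MPa

54.043


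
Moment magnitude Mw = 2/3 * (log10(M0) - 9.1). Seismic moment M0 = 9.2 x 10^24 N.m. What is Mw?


log10(M0) = log10(9.2 x 10^24) = 24.9638
Mw = 2/3 * (24.9638 - 9.1)
= 2/3 * 15.8638
= 10.58

10.58


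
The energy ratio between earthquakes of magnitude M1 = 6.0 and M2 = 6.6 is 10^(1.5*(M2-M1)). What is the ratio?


M2 - M1 = 6.6 - 6.0 = 0.6
1.5 * 0.6 = 0.9
ratio = 10^0.9 = 7.94

7.94


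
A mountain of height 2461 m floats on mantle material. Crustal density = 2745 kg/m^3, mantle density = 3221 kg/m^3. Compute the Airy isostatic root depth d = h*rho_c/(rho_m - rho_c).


rho_m - rho_c = 3221 - 2745 = 476
d = 2461 * 2745 / 476
= 6755445 / 476
= 14192.11 m

14192.11


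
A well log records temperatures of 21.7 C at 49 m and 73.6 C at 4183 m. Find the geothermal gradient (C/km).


dT = 73.6 - 21.7 = 51.9 C
dz = 4183 - 49 = 4134 m
gradient = dT/dz * 1000 = 51.9/4134 * 1000 = 12.5544 C/km

12.5544


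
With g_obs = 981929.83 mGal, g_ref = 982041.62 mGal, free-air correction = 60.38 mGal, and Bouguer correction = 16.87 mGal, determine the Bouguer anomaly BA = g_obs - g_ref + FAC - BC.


BA = g_obs - g_ref + FAC - BC
= 981929.83 - 982041.62 + 60.38 - 16.87
= -68.28 mGal

-68.28


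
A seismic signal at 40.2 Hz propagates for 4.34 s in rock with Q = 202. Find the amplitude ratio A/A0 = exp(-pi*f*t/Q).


pi*f*t/Q = pi*40.2*4.34/202 = 2.713403
A/A0 = exp(-2.713403) = 0.066311

0.066311


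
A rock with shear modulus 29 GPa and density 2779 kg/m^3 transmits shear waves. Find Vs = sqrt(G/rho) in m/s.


Convert G to Pa: G = 29e9 Pa
Compute G/rho = 29e9 / 2779 = 10435408.4203
Vs = sqrt(10435408.4203) = 3230.39 m/s

3230.39


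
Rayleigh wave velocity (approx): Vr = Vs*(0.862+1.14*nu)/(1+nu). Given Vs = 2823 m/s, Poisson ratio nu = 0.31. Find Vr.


Numerator factor = 0.862 + 1.14*0.31 = 1.2154
Denominator = 1 + 0.31 = 1.31
Vr = 2823 * 1.2154 / 1.31 = 2619.14 m/s

2619.14


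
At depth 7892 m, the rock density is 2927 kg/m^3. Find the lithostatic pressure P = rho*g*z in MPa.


P = rho * g * z / 1e6
= 2927 * 9.81 * 7892 / 1e6
= 226609862.04 / 1e6
= 226.6099 MPa

226.6099


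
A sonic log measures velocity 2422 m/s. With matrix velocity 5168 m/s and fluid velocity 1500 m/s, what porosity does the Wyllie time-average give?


1/V - 1/Vm = 1/2422 - 1/5168 = 0.00021938
1/Vf - 1/Vm = 1/1500 - 1/5168 = 0.00047317
phi = 0.00021938 / 0.00047317 = 0.4636

0.4636


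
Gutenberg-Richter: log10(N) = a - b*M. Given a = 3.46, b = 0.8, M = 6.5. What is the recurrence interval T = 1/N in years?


log10(N) = 3.46 - 0.8*6.5 = -1.74
N = 10^-1.74 = 0.018197
T = 1/N = 1/0.018197 = 54.9541 years

54.9541


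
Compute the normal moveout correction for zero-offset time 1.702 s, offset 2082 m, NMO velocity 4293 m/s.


x/Vnmo = 2082/4293 = 0.484976
(x/Vnmo)^2 = 0.235201
t0^2 = 2.896804
sqrt(2.896804 + 0.235201) = 1.769747
dt = 1.769747 - 1.702 = 0.067747

0.067747


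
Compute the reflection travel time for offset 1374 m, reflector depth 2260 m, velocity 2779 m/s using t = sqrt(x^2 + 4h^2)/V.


x^2 + 4h^2 = 1374^2 + 4*2260^2 = 1887876 + 20430400 = 22318276
sqrt(22318276) = 4724.2223
t = 4724.2223 / 2779 = 1.7 s

1.7


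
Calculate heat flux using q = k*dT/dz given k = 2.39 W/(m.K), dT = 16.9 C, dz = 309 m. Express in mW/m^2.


q = k * dT / dz * 1000
= 2.39 * 16.9 / 309 * 1000
= 0.130715 * 1000
= 130.7152 mW/m^2

130.7152


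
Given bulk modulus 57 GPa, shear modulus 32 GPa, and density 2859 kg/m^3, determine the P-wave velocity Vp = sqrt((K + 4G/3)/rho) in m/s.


First compute the effective modulus:
K + 4G/3 = 57e9 + 4*32e9/3 = 99666666666.67 Pa
Then divide by density:
99666666666.67 / 2859 = 34860673.8953 Pa/(kg/m^3)
Take the square root:
Vp = sqrt(34860673.8953) = 5904.29 m/s

5904.29


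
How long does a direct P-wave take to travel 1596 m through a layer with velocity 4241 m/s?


t = x / V
= 1596 / 4241
= 0.3763 s

0.3763


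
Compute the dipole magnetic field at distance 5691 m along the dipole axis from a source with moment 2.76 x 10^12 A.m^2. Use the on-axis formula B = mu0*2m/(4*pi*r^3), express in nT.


m = 2.76 x 10^12 = 2760000000000 A.m^2
2m = 5520000000000 A.m^2
r^3 = 5691^3 = 184317154371
B = (4pi*10^-7) * 5520000000000 / (4*pi * 184317154371) * 1e9
= 6936636.579126 / 2316197672410.04 * 1e9
= 2994.8379 nT

2994.8379


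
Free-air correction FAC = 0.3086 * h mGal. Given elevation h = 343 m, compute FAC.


FAC = 0.3086 * h
= 0.3086 * 343
= 105.8498 mGal

105.8498


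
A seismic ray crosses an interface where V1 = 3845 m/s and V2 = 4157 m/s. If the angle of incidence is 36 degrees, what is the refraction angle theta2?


sin(theta1) = sin(36 deg) = 0.587785
sin(theta2) = V2/V1 * sin(theta1) = 4157/3845 * 0.587785 = 0.635481
theta2 = arcsin(0.635481) = 39.4556 degrees

39.4556


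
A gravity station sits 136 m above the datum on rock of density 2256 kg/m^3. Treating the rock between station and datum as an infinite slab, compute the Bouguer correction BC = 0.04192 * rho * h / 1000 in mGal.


BC = 0.04192 * rho * h / 1000
= 0.04192 * 2256 * 136 / 1000
= 12.8617 mGal

12.8617


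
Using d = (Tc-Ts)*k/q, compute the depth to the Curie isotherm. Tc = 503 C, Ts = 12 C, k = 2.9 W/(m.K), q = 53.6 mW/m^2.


T_Curie - T_surf = 503 - 12 = 491 C
Convert q to W/m^2: 53.6 mW/m^2 = 0.0536 W/m^2
d = 491 * 2.9 / 0.0536 = 26565.3 m

26565.3


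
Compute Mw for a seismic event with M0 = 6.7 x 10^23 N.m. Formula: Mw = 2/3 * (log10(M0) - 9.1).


log10(M0) = log10(6.7 x 10^23) = 23.8261
Mw = 2/3 * (23.8261 - 9.1)
= 2/3 * 14.7261
= 9.82

9.82


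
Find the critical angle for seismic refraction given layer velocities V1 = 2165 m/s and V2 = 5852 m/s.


V1/V2 = 2165/5852 = 0.369959
theta_c = arcsin(0.369959) = 21.7131 degrees

21.7131


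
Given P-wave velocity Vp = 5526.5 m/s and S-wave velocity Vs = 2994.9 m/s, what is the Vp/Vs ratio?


Vp/Vs = 5526.5 / 2994.9
= 1.8453

1.8453


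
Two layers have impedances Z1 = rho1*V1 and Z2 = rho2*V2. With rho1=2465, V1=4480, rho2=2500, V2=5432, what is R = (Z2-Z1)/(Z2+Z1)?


Z1 = 2465 * 4480 = 11043200
Z2 = 2500 * 5432 = 13580000
R = (13580000 - 11043200) / (13580000 + 11043200) = 2536800 / 24623200 = 0.103

0.103


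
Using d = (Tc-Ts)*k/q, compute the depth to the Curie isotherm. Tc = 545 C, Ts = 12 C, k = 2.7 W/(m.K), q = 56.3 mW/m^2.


T_Curie - T_surf = 545 - 12 = 533 C
Convert q to W/m^2: 56.3 mW/m^2 = 0.0563 W/m^2
d = 533 * 2.7 / 0.0563 = 25561.28 m

25561.28


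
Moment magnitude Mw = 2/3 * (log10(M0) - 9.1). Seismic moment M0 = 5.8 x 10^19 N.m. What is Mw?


log10(M0) = log10(5.8 x 10^19) = 19.7634
Mw = 2/3 * (19.7634 - 9.1)
= 2/3 * 10.6634
= 7.11

7.11


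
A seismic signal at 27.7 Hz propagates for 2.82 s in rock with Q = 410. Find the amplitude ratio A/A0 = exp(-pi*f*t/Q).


pi*f*t/Q = pi*27.7*2.82/410 = 0.598542
A/A0 = exp(-0.598542) = 0.549612

0.549612


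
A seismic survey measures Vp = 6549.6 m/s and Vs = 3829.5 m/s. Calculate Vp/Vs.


Vp/Vs = 6549.6 / 3829.5
= 1.7103

1.7103


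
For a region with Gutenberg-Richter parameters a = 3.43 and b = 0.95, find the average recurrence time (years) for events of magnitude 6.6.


log10(N) = 3.43 - 0.95*6.6 = -2.84
N = 10^-2.84 = 0.001445
T = 1/N = 1/0.001445 = 691.831 years

691.831


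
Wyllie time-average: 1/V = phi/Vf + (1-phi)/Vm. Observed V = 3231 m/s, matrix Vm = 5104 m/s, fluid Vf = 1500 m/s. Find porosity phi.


1/V - 1/Vm = 1/3231 - 1/5104 = 0.00011358
1/Vf - 1/Vm = 1/1500 - 1/5104 = 0.00047074
phi = 0.00011358 / 0.00047074 = 0.2413

0.2413


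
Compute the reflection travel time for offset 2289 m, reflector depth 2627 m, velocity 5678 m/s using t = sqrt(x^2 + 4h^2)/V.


x^2 + 4h^2 = 2289^2 + 4*2627^2 = 5239521 + 27604516 = 32844037
sqrt(32844037) = 5730.9717
t = 5730.9717 / 5678 = 1.0093 s

1.0093


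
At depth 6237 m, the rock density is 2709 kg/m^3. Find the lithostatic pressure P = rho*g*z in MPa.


P = rho * g * z / 1e6
= 2709 * 9.81 * 6237 / 1e6
= 165750083.73 / 1e6
= 165.7501 MPa

165.7501


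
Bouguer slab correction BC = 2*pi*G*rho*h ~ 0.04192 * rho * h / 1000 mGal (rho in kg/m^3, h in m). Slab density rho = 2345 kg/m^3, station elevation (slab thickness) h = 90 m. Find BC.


BC = 0.04192 * rho * h / 1000
= 0.04192 * 2345 * 90 / 1000
= 8.8472 mGal

8.8472


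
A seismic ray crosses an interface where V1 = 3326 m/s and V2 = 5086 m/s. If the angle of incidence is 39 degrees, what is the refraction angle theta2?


sin(theta1) = sin(39 deg) = 0.62932
sin(theta2) = V2/V1 * sin(theta1) = 5086/3326 * 0.62932 = 0.962334
theta2 = arcsin(0.962334) = 74.2245 degrees

74.2245


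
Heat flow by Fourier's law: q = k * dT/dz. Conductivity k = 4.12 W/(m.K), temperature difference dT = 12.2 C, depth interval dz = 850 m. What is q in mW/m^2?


q = k * dT / dz * 1000
= 4.12 * 12.2 / 850 * 1000
= 0.059134 * 1000
= 59.1341 mW/m^2

59.1341


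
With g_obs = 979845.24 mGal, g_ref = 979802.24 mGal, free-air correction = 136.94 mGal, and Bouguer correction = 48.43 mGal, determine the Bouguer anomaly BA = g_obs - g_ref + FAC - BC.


BA = g_obs - g_ref + FAC - BC
= 979845.24 - 979802.24 + 136.94 - 48.43
= 131.51 mGal

131.51


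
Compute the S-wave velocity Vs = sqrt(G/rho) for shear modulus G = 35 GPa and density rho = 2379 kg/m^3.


Convert G to Pa: G = 35e9 Pa
Compute G/rho = 35e9 / 2379 = 14712063.8924
Vs = sqrt(14712063.8924) = 3835.63 m/s

3835.63


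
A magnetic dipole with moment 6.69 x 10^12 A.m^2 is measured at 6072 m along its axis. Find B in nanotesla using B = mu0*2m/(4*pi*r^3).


m = 6.69 x 10^12 = 6690000000000 A.m^2
2m = 13380000000000 A.m^2
r^3 = 6072^3 = 223869685248
B = (4pi*10^-7) * 13380000000000 / (4*pi * 223869685248) * 1e9
= 16813803.882013 / 2813229434146.3 * 1e9
= 5976.6913 nT

5976.6913


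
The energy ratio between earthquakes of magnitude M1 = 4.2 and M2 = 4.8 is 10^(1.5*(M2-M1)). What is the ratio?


M2 - M1 = 4.8 - 4.2 = 0.6
1.5 * 0.6 = 0.9
ratio = 10^0.9 = 7.94

7.94


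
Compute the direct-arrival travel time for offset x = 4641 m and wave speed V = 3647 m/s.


t = x / V
= 4641 / 3647
= 1.2726 s

1.2726


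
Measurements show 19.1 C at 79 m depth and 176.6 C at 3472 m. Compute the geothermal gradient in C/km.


dT = 176.6 - 19.1 = 157.5 C
dz = 3472 - 79 = 3393 m
gradient = dT/dz * 1000 = 157.5/3393 * 1000 = 46.4191 C/km

46.4191


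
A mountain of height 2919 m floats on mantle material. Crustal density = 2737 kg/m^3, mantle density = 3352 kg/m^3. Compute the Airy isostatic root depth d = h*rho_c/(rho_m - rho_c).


rho_m - rho_c = 3352 - 2737 = 615
d = 2919 * 2737 / 615
= 7989303 / 615
= 12990.74 m

12990.74


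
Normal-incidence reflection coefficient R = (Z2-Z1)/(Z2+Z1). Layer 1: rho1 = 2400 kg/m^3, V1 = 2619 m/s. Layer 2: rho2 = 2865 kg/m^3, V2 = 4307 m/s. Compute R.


Z1 = 2400 * 2619 = 6285600
Z2 = 2865 * 4307 = 12339555
R = (12339555 - 6285600) / (12339555 + 6285600) = 6053955 / 18625155 = 0.325

0.325


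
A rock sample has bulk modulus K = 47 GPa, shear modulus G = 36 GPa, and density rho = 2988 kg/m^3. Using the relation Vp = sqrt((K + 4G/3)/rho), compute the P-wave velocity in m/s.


First compute the effective modulus:
K + 4G/3 = 47e9 + 4*36e9/3 = 95000000000.0 Pa
Then divide by density:
95000000000.0 / 2988 = 31793842.0348 Pa/(kg/m^3)
Take the square root:
Vp = sqrt(31793842.0348) = 5638.6 m/s

5638.6


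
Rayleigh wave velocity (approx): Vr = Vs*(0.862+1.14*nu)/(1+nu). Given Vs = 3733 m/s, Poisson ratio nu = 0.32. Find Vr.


Numerator factor = 0.862 + 1.14*0.32 = 1.2268
Denominator = 1 + 0.32 = 1.32
Vr = 3733 * 1.2268 / 1.32 = 3469.43 m/s

3469.43


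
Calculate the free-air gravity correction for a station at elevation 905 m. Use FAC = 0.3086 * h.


FAC = 0.3086 * h
= 0.3086 * 905
= 279.283 mGal

279.283
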